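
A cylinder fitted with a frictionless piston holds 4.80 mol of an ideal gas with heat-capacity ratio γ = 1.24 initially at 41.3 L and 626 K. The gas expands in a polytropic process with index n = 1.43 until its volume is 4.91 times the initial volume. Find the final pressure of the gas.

P₁ = nRT₁/V₁ = 4.80×8.314×626/41.3 = 605 kPa.
Polytropic n=1.43: T₂ = T₁(V₁/V₂)^(n−1) = 626×(0.204)^0.43 = 316 K; P₂ = P₁(V₁/V₂)^n = 62.1 kPa.

62.1 kPa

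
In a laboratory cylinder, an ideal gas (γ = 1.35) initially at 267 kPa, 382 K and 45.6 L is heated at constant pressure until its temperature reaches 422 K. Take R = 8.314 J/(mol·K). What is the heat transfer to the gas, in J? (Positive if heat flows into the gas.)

4920 J

n = P₁V₁/(RT₁) = 267×45.6/(8.314×382) = 3.83 mol.
Isobaric: P stays 267 kPa; V/T = const ⇒ T₂ = 422 K, V₂ = 50.4 L.
W = PΔV = 267×(50.4−45.6) kPa·L = 1270 J.
ΔU = nCvΔT = 3.83×23.8×(422−382) = 3640 J.
Q = ΔU + W = nCpΔT = 4920 J.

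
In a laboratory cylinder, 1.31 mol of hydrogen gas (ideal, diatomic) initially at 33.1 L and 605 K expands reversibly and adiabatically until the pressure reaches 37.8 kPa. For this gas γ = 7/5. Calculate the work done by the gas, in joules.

P₁ = nRT₁/V₁ = 1.31×8.314×605/33.1 = 199 kPa.
Adiabatic: T₂/T₁ = (P₂/P₁)^((γ−1)/γ) ⇒ T₂ = 605×(0.190)^0.286 = 376 K; V₂ = 108 L.
ΔU = nCvΔT = 1.31×20.8×(376−605) = -6230 J.
Q = 0 for an adiabatic process, so W = −ΔU = 6230 J.

6230 J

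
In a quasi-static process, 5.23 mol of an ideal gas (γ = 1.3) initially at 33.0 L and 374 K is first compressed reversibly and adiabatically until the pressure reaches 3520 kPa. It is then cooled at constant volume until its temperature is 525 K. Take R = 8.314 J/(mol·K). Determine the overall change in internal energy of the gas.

P₁ = nRT₁/V₁ = 5.23×8.314×374/33.0 = 493 kPa.
Step 1 — Adiabatic: T₂/T₁ = (P₂/P₁)^((γ−1)/γ) ⇒ T₂ = 374×(7.14)^0.231 = 589 K; V₂ = 7.27 L.
ΔU = nCvΔT = 5.23×27.7×(589−374) = 31100 J.
Q = 0 for an adiabatic process, so W = −ΔU = -31100 J.
State after step 1: P = 3520 kPa, V = 7.27 L, T = 589 K.
Step 2 — Isochoric: V stays 7.27 L; P/T = const ⇒ T₂ = 525 K, P₂ = 3140 kPa.
W = 0 (no volume change).
ΔU = nCvΔT = 5.23×27.7×(525−589) = -9240 J.
Q = ΔU = -9240 J.
Net over both steps: W = -31100 J, Q = -9240 J, ΔU = 21900 J.

21900 J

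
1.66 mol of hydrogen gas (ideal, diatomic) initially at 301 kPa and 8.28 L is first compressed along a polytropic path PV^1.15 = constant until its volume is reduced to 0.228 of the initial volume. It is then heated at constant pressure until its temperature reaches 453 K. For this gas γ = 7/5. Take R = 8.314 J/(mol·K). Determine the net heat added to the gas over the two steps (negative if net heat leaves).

8420 J

T₁ = P₁V₁/(nR) = 301×8.28/(1.66×8.314) = 181 K.
Step 1 — Polytropic n=1.15: T₂ = T₁(V₁/V₂)^(n−1) = 181×(4.39)^0.15 = 225 K; P₂ = P₁(V₁/V₂)^n = 1650 kPa.
W = (P₁V₁−P₂V₂)/(n−1) = (301×8.28−1650×1.89)/0.15 = -4130 J.
ΔU = nCvΔT = 1.66×20.8×(225−181) = 1550 J.
Q = ΔU + W = -2580 J.
State after step 1: P = 1650 kPa, V = 1.89 L, T = 225 K.
Step 2 — Isobaric: P stays 1650 kPa; V/T = const ⇒ T₂ = 453 K, V₂ = 3.79 L.
W = PΔV = 1650×(3.79−1.89) kPa·L = 3140 J.
ΔU = nCvΔT = 1.66×20.8×(453−225) = 7850 J.
Q = ΔU + W = nCpΔT = 11000 J.
Net over both steps: W = -984 J, Q = 8420 J, ΔU = 9400 J.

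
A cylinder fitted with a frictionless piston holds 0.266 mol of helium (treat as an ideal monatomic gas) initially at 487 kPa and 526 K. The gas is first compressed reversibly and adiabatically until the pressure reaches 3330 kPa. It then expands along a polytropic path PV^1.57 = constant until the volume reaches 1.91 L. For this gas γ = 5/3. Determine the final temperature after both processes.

668 K

V₁ = nRT₁/P₁ = 0.266×8.314×526/487 = 2.39 L.
Step 1 — Adiabatic: T₂/T₁ = (P₂/P₁)^((γ−1)/γ) ⇒ T₂ = 526×(6.84)^0.400 = 1130 K; V₂ = 0.754 L.
ΔU = nCvΔT = 0.266×12.5×(1130−526) = 2020 J.
Q = 0 for an adiabatic process, so W = −ΔU = -2020 J.
State after step 1: P = 3330 kPa, V = 0.754 L, T = 1130 K.
Step 2 — Polytropic n=1.57: T₂ = T₁(V₁/V₂)^(n−1) = 1130×(0.395)^0.57 = 668 K; P₂ = P₁(V₁/V₂)^n = 773 kPa.
W = (P₁V₁−P₂V₂)/(n−1) = (3330×0.754−773×1.91)/0.57 = 1810 J.
ΔU = nCvΔT = 0.266×12.5×(668−1130) = -1550 J.
Q = ΔU + W = 263 J.
Net over both steps: W = -208 J, Q = 263 J, ΔU = 471 J.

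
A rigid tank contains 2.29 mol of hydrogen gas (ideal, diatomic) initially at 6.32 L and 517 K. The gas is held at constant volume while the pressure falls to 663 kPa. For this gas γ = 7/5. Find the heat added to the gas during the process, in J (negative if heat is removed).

-14100 J

P₁ = nRT₁/V₁ = 2.29×8.314×517/6.32 = 1560 kPa.
Isochoric: V stays 6.32 L; P/T = const ⇒ T₂ = 220 K, P₂ = 663 kPa.
W = 0 (no volume change).
ΔU = nCvΔT = 2.29×20.8×(220−517) = -14100 J.
Q = ΔU = -14100 J.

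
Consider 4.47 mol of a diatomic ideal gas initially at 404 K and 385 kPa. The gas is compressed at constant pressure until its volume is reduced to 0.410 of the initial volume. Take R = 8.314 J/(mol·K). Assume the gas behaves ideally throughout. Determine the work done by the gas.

-8860 J

V₁ = nRT₁/P₁ = 4.47×8.314×404/385 = 39.0 L.
Isobaric: P stays 385 kPa; V/T = const ⇒ T₂ = 166 K, V₂ = 16.0 L.
W = PΔV = 385×(16.0−39.0) kPa·L = -8860 J.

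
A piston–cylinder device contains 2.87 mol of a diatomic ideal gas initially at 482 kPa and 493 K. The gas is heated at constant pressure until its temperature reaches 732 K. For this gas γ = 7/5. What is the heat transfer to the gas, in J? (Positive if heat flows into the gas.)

V₁ = nRT₁/P₁ = 2.87×8.314×493/482 = 24.4 L.
Isobaric: P stays 482 kPa; V/T = const ⇒ T₂ = 732 K, V₂ = 36.2 L.
W = PΔV = 482×(36.2−24.4) kPa·L = 5700 J.
ΔU = nCvΔT = 2.87×20.8×(732−493) = 14300 J.
Q = ΔU + W = nCpΔT = 20000 J.

20000 J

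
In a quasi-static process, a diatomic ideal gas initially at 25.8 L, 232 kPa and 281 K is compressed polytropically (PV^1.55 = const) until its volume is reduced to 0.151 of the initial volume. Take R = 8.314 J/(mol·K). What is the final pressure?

4350 kPa

Polytropic n=1.55: T₂ = T₁(V₁/V₂)^(n−1) = 281×(6.62)^0.55 = 795 K; P₂ = P₁(V₁/V₂)^n = 4350 kPa.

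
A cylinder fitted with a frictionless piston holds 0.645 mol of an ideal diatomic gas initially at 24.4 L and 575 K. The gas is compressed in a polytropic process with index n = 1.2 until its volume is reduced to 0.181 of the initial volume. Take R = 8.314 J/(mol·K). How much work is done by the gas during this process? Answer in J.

P₁ = nRT₁/V₁ = 0.645×8.314×575/24.4 = 126 kPa.
Polytropic n=1.2: T₂ = T₁(V₁/V₂)^(n−1) = 575×(5.52)^0.20 = 809 K; P₂ = P₁(V₁/V₂)^n = 983 kPa.
W = (P₁V₁−P₂V₂)/(n−1) = (126×24.4−983×4.42)/0.20 = -6280 J.

-6280 J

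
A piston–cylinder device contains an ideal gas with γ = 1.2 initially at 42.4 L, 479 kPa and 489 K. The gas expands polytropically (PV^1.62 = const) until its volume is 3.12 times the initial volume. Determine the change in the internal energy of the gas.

-51400 J

n = P₁V₁/(RT₁) = 479×42.4/(8.314×489) = 5.00 mol.
Polytropic n=1.62: T₂ = T₁(V₁/V₂)^(n−1) = 489×(0.321)^0.62 = 242 K; P₂ = P₁(V₁/V₂)^n = 75.8 kPa.
For an ideal gas ΔU = nCvΔT with Cv = R/(γ−1) = 41.6 J/(mol·K).
ΔU = 5.00×41.6×(242−489) = -51400 J.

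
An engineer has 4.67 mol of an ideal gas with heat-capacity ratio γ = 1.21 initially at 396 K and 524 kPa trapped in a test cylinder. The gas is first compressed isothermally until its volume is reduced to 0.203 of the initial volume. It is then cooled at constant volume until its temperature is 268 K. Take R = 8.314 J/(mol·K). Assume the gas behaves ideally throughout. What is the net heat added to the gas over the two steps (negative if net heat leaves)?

V₁ = nRT₁/P₁ = 4.67×8.314×396/524 = 29.3 L.
Step 1 — Isothermal: T stays 396 K; PV = const ⇒ V₂ = 5.96 L, P₂ = 2580 kPa.
ΔU = 0 (ideal gas, T constant).
W = nRT ln(V₂/V₁) = 4.67×8.314×396×ln(0.203) = -24500 J.
Q = ΔU + W = -24500 J.
State after step 1: P = 2580 kPa, V = 5.96 L, T = 396 K.
Step 2 — Isochoric: V stays 5.96 L; P/T = const ⇒ T₂ = 268 K, P₂ = 1750 kPa.
W = 0 (no volume change).
ΔU = nCvΔT = 4.67×39.6×(268−396) = -23700 J.
Q = ΔU = -23700 J.
Net over both steps: W = -24500 J, Q = -48200 J, ΔU = -23700 J.

-48200 J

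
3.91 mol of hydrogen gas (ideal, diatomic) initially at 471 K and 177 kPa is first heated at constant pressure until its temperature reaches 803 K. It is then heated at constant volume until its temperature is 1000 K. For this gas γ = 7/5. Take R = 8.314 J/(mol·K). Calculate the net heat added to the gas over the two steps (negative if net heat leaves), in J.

53800 J

V₁ = nRT₁/P₁ = 3.91×8.314×471/177 = 86.5 L.
Step 1 — Isobaric: P stays 177 kPa; V/T = const ⇒ T₂ = 803 K, V₂ = 147 L.
W = PΔV = 177×(147−86.5) kPa·L = 10800 J.
ΔU = nCvΔT = 3.91×20.8×(803−471) = 27000 J.
Q = ΔU + W = nCpΔT = 37800 J.
State after step 1: P = 177 kPa, V = 147 L, T = 803 K.
Step 2 — Isochoric: V stays 147 L; P/T = const ⇒ T₂ = 1000 K, P₂ = 220 kPa.
W = 0 (no volume change).
ΔU = nCvΔT = 3.91×20.8×(1000−803) = 16000 J.
Q = ΔU = 16000 J.
Net over both steps: W = 10800 J, Q = 53800 J, ΔU = 43000 J.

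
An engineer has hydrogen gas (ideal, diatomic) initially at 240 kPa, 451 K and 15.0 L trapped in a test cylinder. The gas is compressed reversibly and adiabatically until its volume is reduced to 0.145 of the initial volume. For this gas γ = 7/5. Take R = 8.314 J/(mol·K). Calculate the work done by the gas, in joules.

n = P₁V₁/(RT₁) = 240×15.0/(8.314×451) = 0.960 mol.
Adiabatic: TV^(γ−1) = const ⇒ T₂ = 451×(6.90)^0.400 = 976 K; PV^γ = const ⇒ P₂ = 3580 kPa.
ΔU = nCvΔT = 0.960×20.8×(976−451) = 10500 J.
Q = 0 for an adiabatic process, so W = −ΔU = -10500 J.

-10500 J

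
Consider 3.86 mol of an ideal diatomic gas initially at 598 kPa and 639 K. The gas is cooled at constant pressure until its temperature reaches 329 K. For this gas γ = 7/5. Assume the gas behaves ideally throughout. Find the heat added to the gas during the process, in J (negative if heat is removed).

-34800 J

V₁ = nRT₁/P₁ = 3.86×8.314×639/598 = 34.3 L.
Isobaric: P stays 598 kPa; V/T = const ⇒ T₂ = 329 K, V₂ = 17.7 L.
W = PΔV = 598×(17.7−34.3) kPa·L = -9950 J.
ΔU = nCvΔT = 3.86×20.8×(329−639) = -24900 J.
Q = ΔU + W = nCpΔT = -34800 J.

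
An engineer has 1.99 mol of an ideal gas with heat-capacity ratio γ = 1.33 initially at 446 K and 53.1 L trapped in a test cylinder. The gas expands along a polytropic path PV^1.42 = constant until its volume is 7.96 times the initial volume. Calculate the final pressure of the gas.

P₁ = nRT₁/V₁ = 1.99×8.314×446/53.1 = 139 kPa.
Polytropic n=1.42: T₂ = T₁(V₁/V₂)^(n−1) = 446×(0.126)^0.42 = 187 K; P₂ = P₁(V₁/V₂)^n = 7.30 kPa.

7.30 kPa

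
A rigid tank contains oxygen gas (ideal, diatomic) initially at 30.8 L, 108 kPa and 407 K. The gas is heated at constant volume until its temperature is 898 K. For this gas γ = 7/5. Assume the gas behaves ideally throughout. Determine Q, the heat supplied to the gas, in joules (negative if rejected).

10000 J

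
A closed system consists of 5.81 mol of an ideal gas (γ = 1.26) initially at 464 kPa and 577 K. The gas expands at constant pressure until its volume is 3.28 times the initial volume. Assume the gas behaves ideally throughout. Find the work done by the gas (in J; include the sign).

V₁ = nRT₁/P₁ = 5.81×8.314×577/464 = 60.1 L.
Isobaric: P stays 464 kPa; V/T = const ⇒ T₂ = 1890 K, V₂ = 197 L.
W = PΔV = 464×(197−60.1) kPa·L = 63500 J.

63500 J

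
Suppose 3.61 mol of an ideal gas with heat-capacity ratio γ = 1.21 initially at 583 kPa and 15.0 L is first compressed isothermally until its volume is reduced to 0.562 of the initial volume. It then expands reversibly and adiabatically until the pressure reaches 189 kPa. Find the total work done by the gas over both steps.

5610 J

T₁ = P₁V₁/(nR) = 583×15.0/(3.61×8.314) = 291 K.
Step 1 — Isothermal: T stays 291 K; PV = const ⇒ V₂ = 8.43 L, P₂ = 1040 kPa.
ΔU = 0 (ideal gas, T constant).
W = nRT ln(V₂/V₁) = 3.61×8.314×291×ln(0.562) = -5040 J.
Q = ΔU + W = -5040 J.
State after step 1: P = 1040 kPa, V = 8.43 L, T = 291 K.
Step 2 — Adiabatic: T₂/T₁ = (P₂/P₁)^((γ−1)/γ) ⇒ T₂ = 291×(0.182)^0.174 = 217 K; V₂ = 34.4 L.
ΔU = nCvΔT = 3.61×39.6×(217−291) = -10700 J.
Q = 0 for an adiabatic process, so W = −ΔU = 10700 J.
Net over both steps: W = 5610 J, Q = -5040 J, ΔU = -10700 J.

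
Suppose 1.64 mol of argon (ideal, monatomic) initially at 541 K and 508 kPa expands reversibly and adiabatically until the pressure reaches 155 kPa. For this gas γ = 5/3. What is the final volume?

V₁ = nRT₁/P₁ = 1.64×8.314×541/508 = 14.5 L.
Adiabatic: T₂/T₁ = (P₂/P₁)^((γ−1)/γ) ⇒ T₂ = 541×(0.305)^0.400 = 336 K; V₂ = 29.6 L.

29.6 L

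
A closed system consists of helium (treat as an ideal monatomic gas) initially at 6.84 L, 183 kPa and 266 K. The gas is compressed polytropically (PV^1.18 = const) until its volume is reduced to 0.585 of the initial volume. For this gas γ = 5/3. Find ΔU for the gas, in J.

190 J

n = P₁V₁/(RT₁) = 183×6.84/(8.314×266) = 0.566 mol.
Polytropic n=1.18: T₂ = T₁(V₁/V₂)^(n−1) = 266×(1.71)^0.18 = 293 K; P₂ = P₁(V₁/V₂)^n = 345 kPa.
For an ideal gas ΔU = nCvΔT with Cv = (3/2)R = 12.5 J/(mol·K).
ΔU = 0.566×12.5×(293−266) = 190 J.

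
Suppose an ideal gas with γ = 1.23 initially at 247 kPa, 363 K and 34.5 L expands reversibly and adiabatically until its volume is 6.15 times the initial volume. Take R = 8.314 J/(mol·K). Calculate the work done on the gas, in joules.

n = P₁V₁/(RT₁) = 247×34.5/(8.314×363) = 2.82 mol.
Adiabatic: TV^(γ−1) = const ⇒ T₂ = 363×(0.163)^0.230 = 239 K; PV^γ = const ⇒ P₂ = 26.4 kPa.
ΔU = nCvΔT = 2.82×36.1×(239−363) = -12700 J.
Q = 0 for an adiabatic process, so W = −ΔU = 12700 J.
Work done on the gas = −W_by = -12700 J.

-12700 J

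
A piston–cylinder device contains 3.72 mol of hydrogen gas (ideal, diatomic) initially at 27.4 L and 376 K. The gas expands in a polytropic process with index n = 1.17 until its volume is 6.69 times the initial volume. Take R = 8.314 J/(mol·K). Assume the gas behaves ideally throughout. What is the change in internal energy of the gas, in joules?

P₁ = nRT₁/V₁ = 3.72×8.314×376/27.4 = 424 kPa.
Polytropic n=1.17: T₂ = T₁(V₁/V₂)^(n−1) = 376×(0.149)^0.17 = 272 K; P₂ = P₁(V₁/V₂)^n = 45.9 kPa.
For an ideal gas ΔU = nCvΔT with Cv = (5/2)R = 20.8 J/(mol·K).
ΔU = 3.72×20.8×(272−376) = -8030 J.

-8030 J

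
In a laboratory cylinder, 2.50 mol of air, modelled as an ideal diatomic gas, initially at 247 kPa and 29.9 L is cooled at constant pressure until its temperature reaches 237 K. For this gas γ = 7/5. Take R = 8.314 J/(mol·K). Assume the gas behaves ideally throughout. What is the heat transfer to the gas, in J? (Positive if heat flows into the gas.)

T₁ = P₁V₁/(nR) = 247×29.9/(2.50×8.314) = 355 K.
Isobaric: P stays 247 kPa; V/T = const ⇒ T₂ = 237 K, V₂ = 19.9 L.
W = PΔV = 247×(19.9−29.9) kPa·L = -2460 J.
ΔU = nCvΔT = 2.50×20.8×(237−355) = -6150 J.
Q = ΔU + W = nCpΔT = -8610 J.

-8610 J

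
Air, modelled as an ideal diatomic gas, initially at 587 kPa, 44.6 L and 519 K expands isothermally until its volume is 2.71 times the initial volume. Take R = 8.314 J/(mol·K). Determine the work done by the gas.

n = P₁V₁/(RT₁) = 587×44.6/(8.314×519) = 6.07 mol.
Isothermal: T stays 519 K; PV = const ⇒ V₂ = 121 L, P₂ = 217 kPa.
W = nRT ln(V₂/V₁) = 6.07×8.314×519×ln(2.71) = 26100 J.

26100 J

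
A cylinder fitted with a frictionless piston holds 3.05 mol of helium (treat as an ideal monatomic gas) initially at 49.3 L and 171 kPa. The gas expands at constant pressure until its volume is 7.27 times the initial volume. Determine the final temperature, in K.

T₁ = P₁V₁/(nR) = 171×49.3/(3.05×8.314) = 332 K.
Isobaric: P stays 171 kPa; V/T = const ⇒ T₂ = 2420 K, V₂ = 358 L.

2420 K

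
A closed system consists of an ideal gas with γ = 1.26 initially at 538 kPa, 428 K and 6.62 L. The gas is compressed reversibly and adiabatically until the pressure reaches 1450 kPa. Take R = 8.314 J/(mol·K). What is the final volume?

3.01 L

Adiabatic: T₂/T₁ = (P₂/P₁)^((γ−1)/γ) ⇒ T₂ = 428×(2.70)^0.206 = 525 K; V₂ = 3.01 L.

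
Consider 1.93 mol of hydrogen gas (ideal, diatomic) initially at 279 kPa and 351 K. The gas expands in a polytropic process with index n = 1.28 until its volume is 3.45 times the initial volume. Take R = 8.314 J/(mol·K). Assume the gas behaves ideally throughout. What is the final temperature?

V₁ = nRT₁/P₁ = 1.93×8.314×351/279 = 20.2 L.
Polytropic n=1.28: T₂ = T₁(V₁/V₂)^(n−1) = 351×(0.290)^0.28 = 248 K; P₂ = P₁(V₁/V₂)^n = 57.2 kPa.

248 K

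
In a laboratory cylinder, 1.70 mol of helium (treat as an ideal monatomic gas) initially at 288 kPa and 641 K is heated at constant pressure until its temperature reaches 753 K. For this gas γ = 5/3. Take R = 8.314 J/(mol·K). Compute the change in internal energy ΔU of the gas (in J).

V₁ = nRT₁/P₁ = 1.70×8.314×641/288 = 31.5 L.
Isobaric: P stays 288 kPa; V/T = const ⇒ T₂ = 753 K, V₂ = 37.0 L.
For an ideal gas ΔU = nCvΔT with Cv = (3/2)R = 12.5 J/(mol·K).
ΔU = 1.70×12.5×(753−641) = 2370 J.

2370 J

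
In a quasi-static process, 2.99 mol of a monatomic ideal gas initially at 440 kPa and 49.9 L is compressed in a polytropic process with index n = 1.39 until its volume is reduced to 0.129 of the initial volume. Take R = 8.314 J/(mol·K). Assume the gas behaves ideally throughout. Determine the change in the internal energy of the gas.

T₁ = P₁V₁/(nR) = 440×49.9/(2.99×8.314) = 883 K.
Polytropic n=1.39: T₂ = T₁(V₁/V₂)^(n−1) = 883×(7.75)^0.39 = 1960 K; P₂ = P₁(V₁/V₂)^n = 7580 kPa.
For an ideal gas ΔU = nCvΔT with Cv = (3/2)R = 12.5 J/(mol·K).
ΔU = 2.99×12.5×(1960−883) = 40300 J.

40300 J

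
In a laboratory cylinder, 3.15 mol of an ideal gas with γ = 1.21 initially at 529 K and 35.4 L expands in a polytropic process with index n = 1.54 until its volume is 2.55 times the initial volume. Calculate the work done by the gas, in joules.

P₁ = nRT₁/V₁ = 3.15×8.314×529/35.4 = 391 kPa.
Polytropic n=1.54: T₂ = T₁(V₁/V₂)^(n−1) = 529×(0.392)^0.54 = 319 K; P₂ = P₁(V₁/V₂)^n = 92.6 kPa.
W = (P₁V₁−P₂V₂)/(n−1) = (391×35.4−92.6×90.3)/0.54 = 10200 J.

10200 J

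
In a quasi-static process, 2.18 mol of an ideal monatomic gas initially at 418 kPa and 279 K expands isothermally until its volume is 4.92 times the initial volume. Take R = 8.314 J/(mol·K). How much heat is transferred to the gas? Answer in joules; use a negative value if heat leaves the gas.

8060 J

V₁ = nRT₁/P₁ = 2.18×8.314×279/418 = 12.1 L.
Isothermal: T stays 279 K; PV = const ⇒ V₂ = 59.5 L, P₂ = 85.0 kPa.
ΔU = 0 (ideal gas, T constant).
W = nRT ln(V₂/V₁) = 2.18×8.314×279×ln(4.92) = 8060 J.
Q = ΔU + W = 8060 J.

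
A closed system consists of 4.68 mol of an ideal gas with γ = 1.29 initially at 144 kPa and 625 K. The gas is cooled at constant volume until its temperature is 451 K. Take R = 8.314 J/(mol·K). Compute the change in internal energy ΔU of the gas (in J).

V₁ = nRT₁/P₁ = 4.68×8.314×625/144 = 169 L.
Isochoric: V stays 169 L; P/T = const ⇒ T₂ = 451 K, P₂ = 104 kPa.
For an ideal gas ΔU = nCvΔT with Cv = R/(γ−1) = 28.7 J/(mol·K).
ΔU = 4.68×28.7×(451−625) = -23300 J.

-23300 J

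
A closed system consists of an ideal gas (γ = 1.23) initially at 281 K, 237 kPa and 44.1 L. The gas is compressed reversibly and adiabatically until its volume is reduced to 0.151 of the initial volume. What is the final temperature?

Adiabatic: TV^(γ−1) = const ⇒ T₂ = 281×(6.62)^0.230 = 434 K; PV^γ = const ⇒ P₂ = 2420 kPa.

434 K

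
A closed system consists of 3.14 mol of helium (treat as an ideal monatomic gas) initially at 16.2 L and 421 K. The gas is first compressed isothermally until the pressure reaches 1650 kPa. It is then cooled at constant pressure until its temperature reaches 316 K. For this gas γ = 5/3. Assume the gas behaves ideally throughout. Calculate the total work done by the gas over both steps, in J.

P₁ = nRT₁/V₁ = 3.14×8.314×421/16.2 = 678 kPa.
Step 1 — Isothermal: T stays 421 K; PV = const ⇒ V₂ = 6.66 L, P₂ = 1650 kPa.
ΔU = 0 (ideal gas, T constant).
W = nRT ln(V₂/V₁) = 3.14×8.314×421×ln(0.411) = -9770 J.
Q = ΔU + W = -9770 J.
State after step 1: P = 1650 kPa, V = 6.66 L, T = 421 K.
Step 2 — Isobaric: P stays 1650 kPa; V/T = const ⇒ T₂ = 316 K, V₂ = 5.00 L.
W = PΔV = 1650×(5.00−6.66) kPa·L = -2740 J.
ΔU = nCvΔT = 3.14×12.5×(316−421) = -4110 J.
Q = ΔU + W = nCpΔT = -6850 J.
Net over both steps: W = -12500 J, Q = -16600 J, ΔU = -4110 J.

-12500 J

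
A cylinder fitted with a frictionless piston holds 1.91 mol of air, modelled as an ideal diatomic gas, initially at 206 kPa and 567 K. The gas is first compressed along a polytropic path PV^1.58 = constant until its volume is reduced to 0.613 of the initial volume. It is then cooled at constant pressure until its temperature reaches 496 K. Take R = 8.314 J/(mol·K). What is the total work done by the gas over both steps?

V₁ = nRT₁/P₁ = 1.91×8.314×567/206 = 43.7 L.
Step 1 — Polytropic n=1.58: T₂ = T₁(V₁/V₂)^(n−1) = 567×(1.63)^0.58 = 753 K; P₂ = P₁(V₁/V₂)^n = 446 kPa.
W = (P₁V₁−P₂V₂)/(n−1) = (206×43.7−446×26.8)/0.58 = -5100 J.
ΔU = nCvΔT = 1.91×20.8×(753−567) = 7390 J.
Q = ΔU + W = 2290 J.
State after step 1: P = 446 kPa, V = 26.8 L, T = 753 K.
Step 2 — Isobaric: P stays 446 kPa; V/T = const ⇒ T₂ = 496 K, V₂ = 17.6 L.
W = PΔV = 446×(17.6−26.8) kPa·L = -4080 J.
ΔU = nCvΔT = 1.91×20.8×(496−753) = -10200 J.
Q = ΔU + W = nCpΔT = -14300 J.
Net over both steps: W = -9180 J, Q = -12000 J, ΔU = -2820 J.

-9180 J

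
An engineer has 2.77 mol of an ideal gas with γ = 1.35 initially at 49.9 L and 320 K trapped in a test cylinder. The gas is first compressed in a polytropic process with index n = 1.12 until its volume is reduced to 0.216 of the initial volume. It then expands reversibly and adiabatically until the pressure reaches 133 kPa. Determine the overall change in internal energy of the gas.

-5270 J

P₁ = nRT₁/V₁ = 2.77×8.314×320/49.9 = 148 kPa.
Step 1 — Polytropic n=1.12: T₂ = T₁(V₁/V₂)^(n−1) = 320×(4.63)^0.12 = 385 K; P₂ = P₁(V₁/V₂)^n = 822 kPa.
W = (P₁V₁−P₂V₂)/(n−1) = (148×49.9−822×10.8)/0.12 = -12400 J.
ΔU = nCvΔT = 2.77×23.8×(385−320) = 4250 J.
Q = ΔU + W = -8150 J.
State after step 1: P = 822 kPa, V = 10.8 L, T = 385 K.
Step 2 — Adiabatic: T₂/T₁ = (P₂/P₁)^((γ−1)/γ) ⇒ T₂ = 385×(0.162)^0.259 = 240 K; V₂ = 41.5 L.
ΔU = nCvΔT = 2.77×23.8×(240−385) = -9520 J.
Q = 0 for an adiabatic process, so W = −ΔU = 9520 J.
Net over both steps: W = -2870 J, Q = -8150 J, ΔU = -5270 J.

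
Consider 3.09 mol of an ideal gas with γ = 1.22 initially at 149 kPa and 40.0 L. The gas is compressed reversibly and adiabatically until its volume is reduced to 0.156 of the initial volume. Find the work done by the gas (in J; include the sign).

-13700 J

T₁ = P₁V₁/(nR) = 149×40.0/(3.09×8.314) = 232 K.
Adiabatic: TV^(γ−1) = const ⇒ T₂ = 232×(6.41)^0.220 = 349 K; PV^γ = const ⇒ P₂ = 1440 kPa.
ΔU = nCvΔT = 3.09×37.8×(349−232) = 13700 J.
Q = 0 for an adiabatic process, so W = −ΔU = -13700 J.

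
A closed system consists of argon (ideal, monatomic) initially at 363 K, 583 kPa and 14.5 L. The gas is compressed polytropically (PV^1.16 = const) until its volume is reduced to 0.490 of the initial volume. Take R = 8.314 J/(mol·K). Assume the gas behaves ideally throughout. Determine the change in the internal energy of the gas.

1530 J

n = P₁V₁/(RT₁) = 583×14.5/(8.314×363) = 2.80 mol.
Polytropic n=1.16: T₂ = T₁(V₁/V₂)^(n−1) = 363×(2.04)^0.16 = 407 K; P₂ = P₁(V₁/V₂)^n = 1330 kPa.
For an ideal gas ΔU = nCvΔT with Cv = (3/2)R = 12.5 J/(mol·K).
ΔU = 2.80×12.5×(407−363) = 1530 J.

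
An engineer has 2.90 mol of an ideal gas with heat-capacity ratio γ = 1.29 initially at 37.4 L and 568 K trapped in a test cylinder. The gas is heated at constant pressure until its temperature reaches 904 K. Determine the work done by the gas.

8100 J

P₁ = nRT₁/V₁ = 2.90×8.314×568/37.4 = 366 kPa.
Isobaric: P stays 366 kPa; V/T = const ⇒ T₂ = 904 K, V₂ = 59.5 L.
W = PΔV = 366×(59.5−37.4) kPa·L = 8100 J.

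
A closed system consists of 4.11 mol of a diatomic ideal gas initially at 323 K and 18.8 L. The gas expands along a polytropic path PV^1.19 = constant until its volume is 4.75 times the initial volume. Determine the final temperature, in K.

P₁ = nRT₁/V₁ = 4.11×8.314×323/18.8 = 587 kPa.
Polytropic n=1.19: T₂ = T₁(V₁/V₂)^(n−1) = 323×(0.211)^0.19 = 240 K; P₂ = P₁(V₁/V₂)^n = 91.9 kPa.

240 K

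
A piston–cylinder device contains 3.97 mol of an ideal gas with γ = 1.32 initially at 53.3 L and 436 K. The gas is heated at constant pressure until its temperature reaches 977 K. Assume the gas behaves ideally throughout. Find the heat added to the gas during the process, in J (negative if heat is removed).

73700 J

P₁ = nRT₁/V₁ = 3.97×8.314×436/53.3 = 270 kPa.
Isobaric: P stays 270 kPa; V/T = const ⇒ T₂ = 977 K, V₂ = 119 L.
W = PΔV = 270×(119−53.3) kPa·L = 17900 J.
ΔU = nCvΔT = 3.97×26.0×(977−436) = 55800 J.
Q = ΔU + W = nCpΔT = 73700 J.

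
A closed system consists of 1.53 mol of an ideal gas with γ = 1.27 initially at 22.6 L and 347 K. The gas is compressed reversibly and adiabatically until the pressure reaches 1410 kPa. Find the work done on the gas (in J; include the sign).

8540 J

P₁ = nRT₁/V₁ = 1.53×8.314×347/22.6 = 195 kPa.
Adiabatic: T₂/T₁ = (P₂/P₁)^((γ−1)/γ) ⇒ T₂ = 347×(7.22)^0.213 = 528 K; V₂ = 4.77 L.
ΔU = nCvΔT = 1.53×30.8×(528−347) = 8540 J.
Q = 0 for an adiabatic process, so W = −ΔU = -8540 J.
Work done on the gas = −W_by = 8540 J.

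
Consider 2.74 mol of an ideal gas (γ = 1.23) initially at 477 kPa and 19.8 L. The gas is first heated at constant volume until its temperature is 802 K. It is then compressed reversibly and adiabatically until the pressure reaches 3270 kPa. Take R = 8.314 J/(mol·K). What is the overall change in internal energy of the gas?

59600 J

T₁ = P₁V₁/(nR) = 477×19.8/(2.74×8.314) = 415 K.
Step 1 — Isochoric: V stays 19.8 L; P/T = const ⇒ T₂ = 802 K, P₂ = 923 kPa.
W = 0 (no volume change).
ΔU = nCvΔT = 2.74×36.1×(802−415) = 38400 J.
Q = ΔU = 38400 J.
State after step 1: P = 923 kPa, V = 19.8 L, T = 802 K.
Step 2 — Adiabatic: T₂/T₁ = (P₂/P₁)^((γ−1)/γ) ⇒ T₂ = 802×(3.54)^0.187 = 1020 K; V₂ = 7.08 L.
ΔU = nCvΔT = 2.74×36.1×(1020−802) = 21200 J.
Q = 0 for an adiabatic process, so W = −ΔU = -21200 J.
Net over both steps: W = -21200 J, Q = 38400 J, ΔU = 59600 J.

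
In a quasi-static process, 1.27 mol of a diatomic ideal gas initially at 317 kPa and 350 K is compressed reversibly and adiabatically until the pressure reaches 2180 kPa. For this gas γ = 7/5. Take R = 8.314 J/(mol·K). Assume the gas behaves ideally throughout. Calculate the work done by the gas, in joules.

-6790 J

V₁ = nRT₁/P₁ = 1.27×8.314×350/317 = 11.7 L.
Adiabatic: T₂/T₁ = (P₂/P₁)^((γ−1)/γ) ⇒ T₂ = 350×(6.88)^0.286 = 607 K; V₂ = 2.94 L.
ΔU = nCvΔT = 1.27×20.8×(607−350) = 6790 J.
Q = 0 for an adiabatic process, so W = −ΔU = -6790 J.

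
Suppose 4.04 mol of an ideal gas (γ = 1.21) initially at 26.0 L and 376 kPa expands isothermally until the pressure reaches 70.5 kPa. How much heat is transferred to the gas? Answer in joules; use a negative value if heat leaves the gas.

T₁ = P₁V₁/(nR) = 376×26.0/(4.04×8.314) = 291 K.
Isothermal: T stays 291 K; PV = const ⇒ V₂ = 139 L, P₂ = 70.5 kPa.
ΔU = 0 (ideal gas, T constant).
W = nRT ln(V₂/V₁) = 4.04×8.314×291×ln(5.33) = 16400 J.
Q = ΔU + W = 16400 J.

16400 J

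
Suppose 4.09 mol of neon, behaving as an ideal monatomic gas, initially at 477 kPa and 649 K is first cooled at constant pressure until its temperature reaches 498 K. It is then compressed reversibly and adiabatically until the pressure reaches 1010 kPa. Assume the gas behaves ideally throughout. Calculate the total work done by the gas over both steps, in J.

-14000 J

V₁ = nRT₁/P₁ = 4.09×8.314×649/477 = 46.3 L.
Step 1 — Isobaric: P stays 477 kPa; V/T = const ⇒ T₂ = 498 K, V₂ = 35.5 L.
W = PΔV = 477×(35.5−46.3) kPa·L = -5130 J.
ΔU = nCvΔT = 4.09×12.5×(498−649) = -7700 J.
Q = ΔU + W = nCpΔT = -12800 J.
State after step 1: P = 477 kPa, V = 35.5 L, T = 498 K.
Step 2 — Adiabatic: T₂/T₁ = (P₂/P₁)^((γ−1)/γ) ⇒ T₂ = 498×(2.12)^0.400 = 672 K; V₂ = 22.6 L.
ΔU = nCvΔT = 4.09×12.5×(672−498) = 8890 J.
Q = 0 for an adiabatic process, so W = −ΔU = -8890 J.
Net over both steps: W = -14000 J, Q = -12800 J, ΔU = 1190 J.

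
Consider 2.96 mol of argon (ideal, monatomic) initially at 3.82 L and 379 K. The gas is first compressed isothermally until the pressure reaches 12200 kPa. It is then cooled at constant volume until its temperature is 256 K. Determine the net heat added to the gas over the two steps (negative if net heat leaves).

P₁ = nRT₁/V₁ = 2.96×8.314×379/3.82 = 2440 kPa.
Step 1 — Isothermal: T stays 379 K; PV = const ⇒ V₂ = 0.765 L, P₂ = 12200 kPa.
ΔU = 0 (ideal gas, T constant).
W = nRT ln(V₂/V₁) = 2.96×8.314×379×ln(0.200) = -15000 J.
Q = ΔU + W = -15000 J.
State after step 1: P = 12200 kPa, V = 0.765 L, T = 379 K.
Step 2 — Isochoric: V stays 0.765 L; P/T = const ⇒ T₂ = 256 K, P₂ = 8240 kPa.
W = 0 (no volume change).
ΔU = nCvΔT = 2.96×12.5×(256−379) = -4540 J.
Q = ΔU = -4540 J.
Net over both steps: W = -15000 J, Q = -19500 J, ΔU = -4540 J.

-19500 J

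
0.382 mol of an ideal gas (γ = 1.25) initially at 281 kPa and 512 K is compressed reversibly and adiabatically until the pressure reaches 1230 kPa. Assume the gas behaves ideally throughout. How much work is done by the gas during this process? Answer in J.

V₁ = nRT₁/P₁ = 0.382×8.314×512/281 = 5.79 L.
Adiabatic: T₂/T₁ = (P₂/P₁)^((γ−1)/γ) ⇒ T₂ = 512×(4.38)^0.200 = 688 K; V₂ = 1.78 L.
ΔU = nCvΔT = 0.382×33.3×(688−512) = 2230 J.
Q = 0 for an adiabatic process, so W = −ΔU = -2230 J.

-2230 J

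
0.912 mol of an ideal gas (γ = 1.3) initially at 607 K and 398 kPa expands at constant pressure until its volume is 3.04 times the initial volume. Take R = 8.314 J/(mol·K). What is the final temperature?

V₁ = nRT₁/P₁ = 0.912×8.314×607/398 = 11.6 L.
Isobaric: P stays 398 kPa; V/T = const ⇒ T₂ = 1850 K, V₂ = 35.2 L.

1850 K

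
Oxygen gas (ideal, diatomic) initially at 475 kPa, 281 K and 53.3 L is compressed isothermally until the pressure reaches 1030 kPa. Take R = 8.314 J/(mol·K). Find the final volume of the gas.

Isothermal: T stays 281 K; PV = const ⇒ V₂ = 24.6 L, P₂ = 1030 kPa.

24.6 L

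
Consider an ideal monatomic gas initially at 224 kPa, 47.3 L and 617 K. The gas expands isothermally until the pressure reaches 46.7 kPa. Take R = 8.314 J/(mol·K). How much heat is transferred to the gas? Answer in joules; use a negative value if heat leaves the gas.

16600 J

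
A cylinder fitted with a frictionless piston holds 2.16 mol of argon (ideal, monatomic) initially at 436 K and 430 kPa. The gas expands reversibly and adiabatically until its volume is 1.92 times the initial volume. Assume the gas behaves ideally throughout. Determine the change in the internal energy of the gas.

V₁ = nRT₁/P₁ = 2.16×8.314×436/430 = 18.2 L.
Adiabatic: TV^(γ−1) = const ⇒ T₂ = 436×(0.521)^0.667 = 282 K; PV^γ = const ⇒ P₂ = 145 kPa.
For an ideal gas ΔU = nCvΔT with Cv = (3/2)R = 12.5 J/(mol·K).
ΔU = 2.16×12.5×(282−436) = -4140 J.

-4140 J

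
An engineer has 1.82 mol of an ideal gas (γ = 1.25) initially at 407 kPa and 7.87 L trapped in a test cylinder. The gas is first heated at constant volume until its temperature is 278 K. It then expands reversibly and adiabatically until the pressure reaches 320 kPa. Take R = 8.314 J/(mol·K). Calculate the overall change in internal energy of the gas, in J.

2370 J

T₁ = P₁V₁/(nR) = 407×7.87/(1.82×8.314) = 212 K.
Step 1 — Isochoric: V stays 7.87 L; P/T = const ⇒ T₂ = 278 K, P₂ = 535 kPa.
W = 0 (no volume change).
ΔU = nCvΔT = 1.82×33.3×(278−212) = 4010 J.
Q = ΔU = 4010 J.
State after step 1: P = 535 kPa, V = 7.87 L, T = 278 K.
Step 2 — Adiabatic: T₂/T₁ = (P₂/P₁)^((γ−1)/γ) ⇒ T₂ = 278×(0.599)^0.200 = 251 K; V₂ = 11.9 L.
ΔU = nCvΔT = 1.82×33.3×(251−278) = -1640 J.
Q = 0 for an adiabatic process, so W = −ΔU = 1640 J.
Net over both steps: W = 1640 J, Q = 4010 J, ΔU = 2370 J.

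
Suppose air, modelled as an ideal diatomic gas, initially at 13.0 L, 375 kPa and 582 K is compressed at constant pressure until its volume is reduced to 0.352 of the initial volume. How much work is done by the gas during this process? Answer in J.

-3160 J

n = P₁V₁/(RT₁) = 375×13.0/(8.314×582) = 1.01 mol.
Isobaric: P stays 375 kPa; V/T = const ⇒ T₂ = 205 K, V₂ = 4.58 L.
W = PΔV = 375×(4.58−13.0) kPa·L = -3160 J.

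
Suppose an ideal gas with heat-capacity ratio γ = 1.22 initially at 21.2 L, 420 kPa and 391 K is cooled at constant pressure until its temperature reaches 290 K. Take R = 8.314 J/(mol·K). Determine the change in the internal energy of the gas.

-10500 J

n = P₁V₁/(RT₁) = 420×21.2/(8.314×391) = 2.74 mol.
Isobaric: P stays 420 kPa; V/T = const ⇒ T₂ = 290 K, V₂ = 15.7 L.
For an ideal gas ΔU = nCvΔT with Cv = R/(γ−1) = 37.8 J/(mol·K).
ΔU = 2.74×37.8×(290−391) = -10500 J.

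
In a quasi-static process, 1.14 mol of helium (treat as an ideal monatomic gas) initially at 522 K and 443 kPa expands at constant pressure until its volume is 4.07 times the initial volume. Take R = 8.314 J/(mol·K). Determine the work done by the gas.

15200 J

V₁ = nRT₁/P₁ = 1.14×8.314×522/443 = 11.2 L.
Isobaric: P stays 443 kPa; V/T = const ⇒ T₂ = 2120 K, V₂ = 45.5 L.
W = PΔV = 443×(45.5−11.2) kPa·L = 15200 J.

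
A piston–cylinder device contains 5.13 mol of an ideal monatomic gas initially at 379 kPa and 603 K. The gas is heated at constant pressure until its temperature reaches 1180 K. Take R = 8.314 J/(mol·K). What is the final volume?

133 L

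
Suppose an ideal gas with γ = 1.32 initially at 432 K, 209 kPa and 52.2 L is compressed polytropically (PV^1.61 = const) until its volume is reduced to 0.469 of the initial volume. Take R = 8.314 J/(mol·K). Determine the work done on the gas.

10500 J

n = P₁V₁/(RT₁) = 209×52.2/(8.314×432) = 3.04 mol.
Polytropic n=1.61: T₂ = T₁(V₁/V₂)^(n−1) = 432×(2.13)^0.61 = 686 K; P₂ = P₁(V₁/V₂)^n = 707 kPa.
W = (P₁V₁−P₂V₂)/(n−1) = (209×52.2−707×24.5)/0.61 = -10500 J.
Work done on the gas = −W_by = 10500 J.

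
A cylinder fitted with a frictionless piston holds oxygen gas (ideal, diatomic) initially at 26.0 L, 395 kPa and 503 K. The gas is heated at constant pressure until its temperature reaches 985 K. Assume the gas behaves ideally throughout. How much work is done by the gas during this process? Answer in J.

9840 J

n = P₁V₁/(RT₁) = 395×26.0/(8.314×503) = 2.46 mol.
Isobaric: P stays 395 kPa; V/T = const ⇒ T₂ = 985 K, V₂ = 50.9 L.
W = PΔV = 395×(50.9−26.0) kPa·L = 9840 J.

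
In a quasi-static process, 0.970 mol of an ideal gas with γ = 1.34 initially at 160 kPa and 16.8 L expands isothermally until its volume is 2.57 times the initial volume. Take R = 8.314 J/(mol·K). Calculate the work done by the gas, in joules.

2540 J

T₁ = P₁V₁/(nR) = 160×16.8/(0.970×8.314) = 333 K.
Isothermal: T stays 333 K; PV = const ⇒ V₂ = 43.2 L, P₂ = 62.3 kPa.
W = nRT ln(V₂/V₁) = 0.970×8.314×333×ln(2.57) = 2540 J.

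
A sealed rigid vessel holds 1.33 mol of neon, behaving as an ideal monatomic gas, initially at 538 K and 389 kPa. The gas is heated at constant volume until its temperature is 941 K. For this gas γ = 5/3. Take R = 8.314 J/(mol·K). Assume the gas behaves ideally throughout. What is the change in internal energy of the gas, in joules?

V₁ = nRT₁/P₁ = 1.33×8.314×538/389 = 15.3 L.
Isochoric: V stays 15.3 L; P/T = const ⇒ T₂ = 941 K, P₂ = 680 kPa.
For an ideal gas ΔU = nCvΔT with Cv = (3/2)R = 12.5 J/(mol·K).
ΔU = 1.33×12.5×(941−538) = 6680 J.

6680 J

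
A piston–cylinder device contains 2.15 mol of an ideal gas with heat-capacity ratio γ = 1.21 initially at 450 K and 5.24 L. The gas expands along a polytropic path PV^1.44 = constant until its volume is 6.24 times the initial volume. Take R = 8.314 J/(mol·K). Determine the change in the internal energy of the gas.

P₁ = nRT₁/V₁ = 2.15×8.314×450/5.24 = 1540 kPa.
Polytropic n=1.44: T₂ = T₁(V₁/V₂)^(n−1) = 450×(0.160)^0.44 = 201 K; P₂ = P₁(V₁/V₂)^n = 110 kPa.
For an ideal gas ΔU = nCvΔT with Cv = R/(γ−1) = 39.6 J/(mol·K).
ΔU = 2.15×39.6×(201−450) = -21200 J.

-21200 J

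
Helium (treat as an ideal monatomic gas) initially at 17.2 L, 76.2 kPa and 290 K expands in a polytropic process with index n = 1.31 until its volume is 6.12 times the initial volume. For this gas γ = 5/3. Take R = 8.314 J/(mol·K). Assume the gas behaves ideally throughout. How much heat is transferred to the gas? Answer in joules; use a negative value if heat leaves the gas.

972 J

n = P₁V₁/(RT₁) = 76.2×17.2/(8.314×290) = 0.544 mol.
Polytropic n=1.31: T₂ = T₁(V₁/V₂)^(n−1) = 290×(0.163)^0.31 = 165 K; P₂ = P₁(V₁/V₂)^n = 7.10 kPa.
W = (P₁V₁−P₂V₂)/(n−1) = (76.2×17.2−7.10×105)/0.31 = 1820 J.
ΔU = nCvΔT = 0.544×12.5×(165−290) = -845 J.
Q = ΔU + W = 972 J.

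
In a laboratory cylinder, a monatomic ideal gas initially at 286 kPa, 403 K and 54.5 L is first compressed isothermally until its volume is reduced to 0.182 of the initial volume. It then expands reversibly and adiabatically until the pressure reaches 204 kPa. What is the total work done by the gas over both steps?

n = P₁V₁/(RT₁) = 286×54.5/(8.314×403) = 4.65 mol.
Step 1 — Isothermal: T stays 403 K; PV = const ⇒ V₂ = 9.92 L, P₂ = 1570 kPa.
ΔU = 0 (ideal gas, T constant).
W = nRT ln(V₂/V₁) = 4.65×8.314×403×ln(0.182) = -26600 J.
Q = ΔU + W = -26600 J.
State after step 1: P = 1570 kPa, V = 9.92 L, T = 403 K.
Step 2 — Adiabatic: T₂/T₁ = (P₂/P₁)^((γ−1)/γ) ⇒ T₂ = 403×(0.130)^0.400 = 178 K; V₂ = 33.8 L.
ΔU = nCvΔT = 4.65×12.5×(178−403) = -13000 J.
Q = 0 for an adiabatic process, so W = −ΔU = 13000 J.
Net over both steps: W = -13500 J, Q = -26600 J, ΔU = -13000 J.

-13500 J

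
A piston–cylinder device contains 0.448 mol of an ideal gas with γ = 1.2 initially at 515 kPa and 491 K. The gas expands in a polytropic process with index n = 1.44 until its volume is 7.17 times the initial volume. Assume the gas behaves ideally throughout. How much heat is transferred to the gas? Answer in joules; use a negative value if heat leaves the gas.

V₁ = nRT₁/P₁ = 0.448×8.314×491/515 = 3.55 L.
Polytropic n=1.44: T₂ = T₁(V₁/V₂)^(n−1) = 491×(0.139)^0.44 = 206 K; P₂ = P₁(V₁/V₂)^n = 30.2 kPa.
W = (P₁V₁−P₂V₂)/(n−1) = (515×3.55−30.2×25.5)/0.44 = 2410 J.
ΔU = nCvΔT = 0.448×41.6×(206−491) = -5300 J.
Q = ΔU + W = -2890 J.

-2890 J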